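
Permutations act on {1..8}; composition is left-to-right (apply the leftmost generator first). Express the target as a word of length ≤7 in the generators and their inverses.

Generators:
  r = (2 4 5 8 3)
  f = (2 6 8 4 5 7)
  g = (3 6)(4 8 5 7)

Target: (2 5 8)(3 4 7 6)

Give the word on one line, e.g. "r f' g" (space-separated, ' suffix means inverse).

g r' f r' r'

  after g: (3 6)(4 8 5 7)
  after r': (2 3 6 8 4 5 7)
  after f: (2 3 8 5)(4 7 6)
  after r': (2 8 4 7 6)(3 5)
  after r': (2 5 8)(3 4 7 6)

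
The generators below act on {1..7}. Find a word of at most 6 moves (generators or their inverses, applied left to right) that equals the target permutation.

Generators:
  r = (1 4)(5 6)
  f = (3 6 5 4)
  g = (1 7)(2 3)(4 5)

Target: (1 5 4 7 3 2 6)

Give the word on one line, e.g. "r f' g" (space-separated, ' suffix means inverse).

r g' r' f

  after r: (1 4)(5 6)
  after g': (1 5 6 4 7)(2 3)
  after r': (1 6)(2 3)(4 7)
  after f: (1 5 4 7 3 2 6)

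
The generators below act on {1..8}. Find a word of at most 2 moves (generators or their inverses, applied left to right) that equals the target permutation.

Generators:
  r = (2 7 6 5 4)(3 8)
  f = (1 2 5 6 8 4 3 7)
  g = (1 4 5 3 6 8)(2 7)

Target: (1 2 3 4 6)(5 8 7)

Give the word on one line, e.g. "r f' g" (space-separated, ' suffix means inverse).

  after r': (2 4 5 6 7)(3 8)
  after f: (1 2 3 4 6)(5 8 7)

r' f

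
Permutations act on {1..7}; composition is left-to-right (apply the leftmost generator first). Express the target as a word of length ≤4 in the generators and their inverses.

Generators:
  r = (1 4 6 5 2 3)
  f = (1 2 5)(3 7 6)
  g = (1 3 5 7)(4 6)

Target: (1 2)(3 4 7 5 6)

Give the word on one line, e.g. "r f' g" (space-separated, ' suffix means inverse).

  after r': (1 3 2 5 6 4)
  after r': (1 2 6)(3 5 4)
  after f: (1 5 4 7 6 2 3)
  after r: (1 2)(3 4 7 5 6)

r' r' f r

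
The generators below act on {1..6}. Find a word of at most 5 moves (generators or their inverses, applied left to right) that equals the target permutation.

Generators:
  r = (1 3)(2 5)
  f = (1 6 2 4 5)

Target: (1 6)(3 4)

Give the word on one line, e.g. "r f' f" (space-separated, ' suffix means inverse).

r f' r f r

  after r: (1 3)(2 5)
  after f': (1 3 5 6)(2 4)
  after r: (2 4 5 6 3)
  after f: (1 6 3 4)(2 5)
  after r: (1 6)(3 4)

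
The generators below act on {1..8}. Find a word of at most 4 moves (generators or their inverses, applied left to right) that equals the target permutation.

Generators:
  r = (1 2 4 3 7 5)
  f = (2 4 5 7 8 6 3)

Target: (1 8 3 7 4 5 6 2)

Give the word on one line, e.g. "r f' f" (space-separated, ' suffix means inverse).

r' f f

  after r': (1 5 7 3 4 2)
  after f: (1 7 2)(3 5 8 6)
  after f: (1 8 3 7 4 5 6 2)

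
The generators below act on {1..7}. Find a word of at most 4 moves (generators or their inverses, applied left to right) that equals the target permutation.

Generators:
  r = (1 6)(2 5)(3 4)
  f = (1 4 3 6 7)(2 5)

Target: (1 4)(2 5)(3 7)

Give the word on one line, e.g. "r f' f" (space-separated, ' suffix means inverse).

f f r'

  after f: (1 4 3 6 7)(2 5)
  after f: (1 3 7 4 6)
  after r': (1 4)(2 5)(3 7)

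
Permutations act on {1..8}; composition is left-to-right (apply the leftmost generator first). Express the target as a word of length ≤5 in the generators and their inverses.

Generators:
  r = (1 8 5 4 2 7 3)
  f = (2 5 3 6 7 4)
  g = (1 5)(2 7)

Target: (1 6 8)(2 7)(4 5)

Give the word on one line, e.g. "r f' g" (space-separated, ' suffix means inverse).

  after g': (1 5)(2 7)
  after f': (1 2 6 3 5)(4 7)
  after g': (1 7 4 2 6 3)
  after f': (1 6 5 2 3)
  after r': (1 6 8)(2 7)(4 5)

g' f' g' f' r'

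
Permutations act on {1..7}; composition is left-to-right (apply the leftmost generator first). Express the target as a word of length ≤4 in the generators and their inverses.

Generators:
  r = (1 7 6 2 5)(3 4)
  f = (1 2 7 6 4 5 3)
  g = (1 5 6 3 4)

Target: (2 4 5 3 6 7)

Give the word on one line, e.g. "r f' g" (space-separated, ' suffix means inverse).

g' r' f

  after g': (1 4 3 6 5)
  after r': (1 3 7)(2 6)
  after f: (2 4 5 3 6 7)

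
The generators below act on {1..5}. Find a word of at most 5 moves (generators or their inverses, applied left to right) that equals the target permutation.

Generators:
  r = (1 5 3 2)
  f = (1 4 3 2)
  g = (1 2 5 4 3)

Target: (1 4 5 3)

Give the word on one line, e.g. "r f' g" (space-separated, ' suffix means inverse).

f f f g g

  after f: (1 4 3 2)
  after f: (1 3)(2 4)
  after f: (1 2 3 4)
  after g: (1 5 4 2)
  after g: (1 4 5 3)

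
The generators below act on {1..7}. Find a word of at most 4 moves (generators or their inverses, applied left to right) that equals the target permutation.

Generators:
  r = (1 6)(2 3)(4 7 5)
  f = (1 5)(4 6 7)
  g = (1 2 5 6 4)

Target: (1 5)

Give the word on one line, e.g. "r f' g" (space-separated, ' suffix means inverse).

f' f' f'

  after f': (1 5)(4 7 6)
  after f': (4 6 7)
  after f': (1 5)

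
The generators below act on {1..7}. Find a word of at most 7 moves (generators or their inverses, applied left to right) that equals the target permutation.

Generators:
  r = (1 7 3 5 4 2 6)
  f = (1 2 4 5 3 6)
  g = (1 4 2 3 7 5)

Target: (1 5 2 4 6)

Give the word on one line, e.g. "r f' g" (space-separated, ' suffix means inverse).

  after f: (1 2 4 5 3 6)
  after g: (1 3 6 4)(5 7)
  after f: (1 6 5 7 3)(2 4)
  after r: (3 7 5)(4 6)
  after g': (1 5 2 4 6)

f g f r g'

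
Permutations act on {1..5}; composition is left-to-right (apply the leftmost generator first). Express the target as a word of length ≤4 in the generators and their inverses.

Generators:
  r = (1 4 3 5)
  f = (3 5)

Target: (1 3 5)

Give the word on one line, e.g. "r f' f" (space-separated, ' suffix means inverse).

r r f' r'

  after r: (1 4 3 5)
  after r: (1 3)(4 5)
  after f': (1 5 4 3)
  after r': (1 3 5)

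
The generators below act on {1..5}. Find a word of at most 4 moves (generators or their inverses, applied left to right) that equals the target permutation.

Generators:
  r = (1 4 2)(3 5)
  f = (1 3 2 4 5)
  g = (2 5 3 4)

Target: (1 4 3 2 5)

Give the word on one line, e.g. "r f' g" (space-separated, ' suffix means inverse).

  after r: (1 4 2)(3 5)
  after r: (1 2 4)
  after f: (1 4 3 2 5)

r r f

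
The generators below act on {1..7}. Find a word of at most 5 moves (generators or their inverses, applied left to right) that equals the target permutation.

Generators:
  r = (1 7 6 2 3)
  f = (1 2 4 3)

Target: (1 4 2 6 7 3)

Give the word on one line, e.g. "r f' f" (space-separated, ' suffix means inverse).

r' f f f

  after r': (1 3 2 6 7)
  after f: (2 6 7)(3 4)
  after f: (1 2 6 7 4)
  after f: (1 4 2 6 7 3)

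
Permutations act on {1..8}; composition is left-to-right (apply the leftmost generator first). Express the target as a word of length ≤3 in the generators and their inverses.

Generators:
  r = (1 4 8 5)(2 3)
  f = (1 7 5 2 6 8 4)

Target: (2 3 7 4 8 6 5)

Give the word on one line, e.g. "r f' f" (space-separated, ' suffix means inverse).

r' f' f'

  after r': (1 5 8 4)(2 3)
  after f': (1 7)(2 3 5 6)
  after f': (2 3 7 4 8 6 5)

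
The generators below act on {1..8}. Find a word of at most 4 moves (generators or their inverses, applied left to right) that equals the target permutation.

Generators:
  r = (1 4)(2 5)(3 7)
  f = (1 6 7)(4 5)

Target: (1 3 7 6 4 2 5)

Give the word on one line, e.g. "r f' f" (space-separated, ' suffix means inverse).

  after f': (1 7 6)(4 5)
  after r': (1 3 7 6 4 2 5)

f' r'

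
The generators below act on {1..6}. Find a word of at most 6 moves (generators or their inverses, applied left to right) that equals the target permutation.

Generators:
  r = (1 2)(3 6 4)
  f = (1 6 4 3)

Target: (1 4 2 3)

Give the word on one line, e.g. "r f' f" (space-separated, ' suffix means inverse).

  after f: (1 6 4 3)
  after r': (1 3 2)
  after f': (1 4 6)(2 3)
  after f': (1 6 3 2 4)
  after r: (1 4 2 3)

f r' f' f' r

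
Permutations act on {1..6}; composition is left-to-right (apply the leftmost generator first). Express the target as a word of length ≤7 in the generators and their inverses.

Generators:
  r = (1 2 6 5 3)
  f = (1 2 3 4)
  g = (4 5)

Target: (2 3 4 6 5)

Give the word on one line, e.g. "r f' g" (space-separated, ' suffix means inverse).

  after f: (1 2 3 4)
  after g: (1 2 3 5 4)
  after f: (1 3 5)(2 4)
  after g': (1 3 4 2 5)
  after r: (2 3 4 6 5)

f g f g' r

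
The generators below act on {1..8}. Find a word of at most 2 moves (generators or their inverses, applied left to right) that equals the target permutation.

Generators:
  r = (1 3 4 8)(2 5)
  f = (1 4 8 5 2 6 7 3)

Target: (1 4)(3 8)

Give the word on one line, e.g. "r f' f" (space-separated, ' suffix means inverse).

  after r': (1 8 4 3)(2 5)
  after r': (1 4)(3 8)

r' r'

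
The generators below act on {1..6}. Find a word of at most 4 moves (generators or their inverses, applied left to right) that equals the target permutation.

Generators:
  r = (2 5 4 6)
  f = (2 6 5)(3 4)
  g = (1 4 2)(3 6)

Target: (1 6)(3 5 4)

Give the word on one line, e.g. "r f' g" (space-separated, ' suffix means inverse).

g f g'

  after g: (1 4 2)(3 6)
  after f: (1 3 5 2)(4 6)
  after g': (1 6)(3 5 4)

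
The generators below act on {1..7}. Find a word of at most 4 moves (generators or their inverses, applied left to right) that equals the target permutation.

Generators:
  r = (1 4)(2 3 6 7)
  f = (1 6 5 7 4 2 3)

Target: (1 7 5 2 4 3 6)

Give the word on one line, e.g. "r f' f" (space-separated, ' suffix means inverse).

f' r r

  after f': (1 3 2 4 7 5 6)
  after r: (1 6 4 2)(5 7)
  after r: (1 7 5 2 4 3 6)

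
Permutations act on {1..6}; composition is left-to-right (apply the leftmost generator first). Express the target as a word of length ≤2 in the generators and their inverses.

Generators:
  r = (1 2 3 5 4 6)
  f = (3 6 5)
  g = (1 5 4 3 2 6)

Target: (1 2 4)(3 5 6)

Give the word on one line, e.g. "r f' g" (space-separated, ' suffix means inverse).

  after g': (1 6 2 3 4 5)
  after g': (1 2 4)(3 5 6)

g' g'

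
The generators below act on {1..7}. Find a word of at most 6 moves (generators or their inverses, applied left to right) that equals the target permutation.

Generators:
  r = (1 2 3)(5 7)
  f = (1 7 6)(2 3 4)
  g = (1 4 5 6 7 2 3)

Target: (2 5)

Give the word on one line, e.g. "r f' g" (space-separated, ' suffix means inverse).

g' f r g'

  after g': (1 3 2 7 6 5 4)
  after f: (1 4 7)(2 6 5)
  after r: (1 4 5 3)(2 6 7)
  after g': (2 5)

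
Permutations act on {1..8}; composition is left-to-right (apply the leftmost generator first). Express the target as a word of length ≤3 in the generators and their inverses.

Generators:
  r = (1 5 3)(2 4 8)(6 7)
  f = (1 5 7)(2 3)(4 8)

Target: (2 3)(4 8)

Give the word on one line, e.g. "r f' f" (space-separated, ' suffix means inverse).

f f f

  after f: (1 5 7)(2 3)(4 8)
  after f: (1 7 5)
  after f: (2 3)(4 8)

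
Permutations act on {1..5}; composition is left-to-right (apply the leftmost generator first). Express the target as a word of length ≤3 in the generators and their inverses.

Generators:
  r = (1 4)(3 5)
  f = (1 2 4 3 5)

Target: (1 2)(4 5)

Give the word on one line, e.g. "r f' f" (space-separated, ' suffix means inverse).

r' f'

  after r': (1 4)(3 5)
  after f': (1 2)(4 5)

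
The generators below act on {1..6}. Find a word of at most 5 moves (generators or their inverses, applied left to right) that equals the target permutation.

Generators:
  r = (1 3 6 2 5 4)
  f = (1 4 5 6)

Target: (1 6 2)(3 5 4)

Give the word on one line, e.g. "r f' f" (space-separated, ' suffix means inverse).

f r r r

  after f: (1 4 5 6)
  after r: (2 5)(3 6)
  after r: (1 3 2 4)
  after r: (1 6 2)(3 5 4)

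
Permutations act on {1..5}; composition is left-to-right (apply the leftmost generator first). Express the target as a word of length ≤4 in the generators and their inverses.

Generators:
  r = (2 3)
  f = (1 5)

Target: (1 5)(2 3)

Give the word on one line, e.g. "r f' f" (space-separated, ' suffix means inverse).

  after r: (2 3)
  after f': (1 5)(2 3)
  after f': (2 3)
  after f': (1 5)(2 3)

r f' f' f'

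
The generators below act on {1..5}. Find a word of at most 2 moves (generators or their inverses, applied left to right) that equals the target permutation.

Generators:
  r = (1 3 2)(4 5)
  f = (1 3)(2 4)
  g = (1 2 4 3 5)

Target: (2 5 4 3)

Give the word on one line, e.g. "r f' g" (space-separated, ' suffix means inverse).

  after f': (1 3)(2 4)
  after r': (2 5 4 3)

f' r'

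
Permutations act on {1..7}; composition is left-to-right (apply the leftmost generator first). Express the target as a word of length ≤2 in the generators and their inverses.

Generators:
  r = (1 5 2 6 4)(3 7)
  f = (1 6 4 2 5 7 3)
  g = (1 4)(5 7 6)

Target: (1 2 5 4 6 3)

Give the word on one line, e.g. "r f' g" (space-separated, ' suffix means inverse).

  after g': (1 4)(5 6 7)
  after f: (1 2 5 4 6 3)

g' f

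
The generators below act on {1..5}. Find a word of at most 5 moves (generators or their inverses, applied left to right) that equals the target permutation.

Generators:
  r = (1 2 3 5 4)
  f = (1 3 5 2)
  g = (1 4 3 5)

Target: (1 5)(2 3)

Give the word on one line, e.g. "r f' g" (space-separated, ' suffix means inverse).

f' g' f' r' g

  after f': (1 2 5 3)
  after g': (1 2 3 5 4)
  after f': (1 5 4 2)
  after r': (1 3 2 4)
  after g: (1 5)(2 3)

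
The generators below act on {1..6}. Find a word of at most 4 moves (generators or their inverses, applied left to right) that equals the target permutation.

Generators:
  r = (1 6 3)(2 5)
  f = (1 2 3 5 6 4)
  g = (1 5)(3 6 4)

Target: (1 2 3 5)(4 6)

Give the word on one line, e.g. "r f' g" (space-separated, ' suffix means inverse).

r' f'

  after r': (1 3 6)(2 5)
  after f': (1 2 3 5)(4 6)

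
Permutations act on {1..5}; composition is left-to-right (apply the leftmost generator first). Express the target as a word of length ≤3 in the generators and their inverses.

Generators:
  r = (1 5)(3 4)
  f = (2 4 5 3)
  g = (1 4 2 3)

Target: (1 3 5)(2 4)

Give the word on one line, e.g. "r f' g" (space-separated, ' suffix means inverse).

r f

  after r: (1 5)(3 4)
  after f: (1 3 5)(2 4)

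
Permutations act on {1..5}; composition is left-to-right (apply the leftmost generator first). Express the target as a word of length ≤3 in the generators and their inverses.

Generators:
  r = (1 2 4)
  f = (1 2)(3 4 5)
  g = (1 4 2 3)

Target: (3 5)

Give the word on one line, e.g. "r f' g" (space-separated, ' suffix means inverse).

  after g: (1 4 2 3)
  after g: (1 2)(3 4)
  after f: (3 5)

g g f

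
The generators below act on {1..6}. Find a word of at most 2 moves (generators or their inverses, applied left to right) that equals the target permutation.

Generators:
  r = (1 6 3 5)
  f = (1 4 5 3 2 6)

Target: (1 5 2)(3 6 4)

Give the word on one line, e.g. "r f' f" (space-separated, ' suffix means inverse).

  after f: (1 4 5 3 2 6)
  after f: (1 5 2)(3 6 4)

f f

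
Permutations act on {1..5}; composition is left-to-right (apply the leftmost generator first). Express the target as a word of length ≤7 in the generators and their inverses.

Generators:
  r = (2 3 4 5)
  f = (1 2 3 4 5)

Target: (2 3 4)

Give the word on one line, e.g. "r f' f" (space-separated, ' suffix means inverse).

f r f' f' r

  after f: (1 2 3 4 5)
  after r: (1 3 5)(2 4)
  after f': (1 2 3 4)
  after f': (4 5)
  after r: (2 3 4)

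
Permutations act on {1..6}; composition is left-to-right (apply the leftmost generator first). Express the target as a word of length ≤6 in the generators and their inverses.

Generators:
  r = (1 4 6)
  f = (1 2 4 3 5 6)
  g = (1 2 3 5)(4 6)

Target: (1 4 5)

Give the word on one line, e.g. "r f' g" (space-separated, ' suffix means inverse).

r' f' r' g' f'

  after r': (1 6 4)
  after f': (1 5 3 4 6 2)
  after r': (1 5 3)(2 6)
  after g': (1 3 5 2 4 6)
  after f': (1 4 5)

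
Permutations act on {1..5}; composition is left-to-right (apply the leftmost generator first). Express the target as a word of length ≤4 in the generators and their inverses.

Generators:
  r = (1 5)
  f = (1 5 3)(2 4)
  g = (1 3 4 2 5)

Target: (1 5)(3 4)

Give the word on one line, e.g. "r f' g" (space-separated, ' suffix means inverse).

  after g: (1 3 4 2 5)
  after f': (1 5 3 2)
  after r: (2 5 3)
  after g': (1 5)(3 4)

g f' r g'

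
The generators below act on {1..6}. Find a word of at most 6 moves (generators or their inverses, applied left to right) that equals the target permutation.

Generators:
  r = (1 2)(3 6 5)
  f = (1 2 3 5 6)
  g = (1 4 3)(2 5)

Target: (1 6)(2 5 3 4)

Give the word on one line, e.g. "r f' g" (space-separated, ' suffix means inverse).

  after r: (1 2)(3 6 5)
  after r: (3 5 6)
  after r: (1 2)
  after g': (1 5 2 3 4)
  after f: (1 6)(2 5 3 4)

r r r g' f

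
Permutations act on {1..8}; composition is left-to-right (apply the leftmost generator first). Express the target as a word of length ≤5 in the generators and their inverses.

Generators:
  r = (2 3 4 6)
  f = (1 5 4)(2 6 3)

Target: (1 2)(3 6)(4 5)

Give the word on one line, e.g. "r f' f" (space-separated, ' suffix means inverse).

r' r' f' r f'

  after r': (2 6 4 3)
  after r': (2 4)(3 6)
  after f': (1 4 3 2 5)
  after r: (1 6 2 5)
  after f': (1 2)(3 6)(4 5)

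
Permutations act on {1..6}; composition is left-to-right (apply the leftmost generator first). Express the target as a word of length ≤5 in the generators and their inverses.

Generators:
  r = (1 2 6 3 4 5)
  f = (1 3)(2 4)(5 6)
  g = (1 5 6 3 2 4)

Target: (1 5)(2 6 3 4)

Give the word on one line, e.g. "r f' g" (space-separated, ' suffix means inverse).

g' g' r g'

  after g': (1 4 2 3 6 5)
  after g': (1 2 6)(3 5 4)
  after r: (1 6 2 3)
  after g': (1 5)(2 6 3 4)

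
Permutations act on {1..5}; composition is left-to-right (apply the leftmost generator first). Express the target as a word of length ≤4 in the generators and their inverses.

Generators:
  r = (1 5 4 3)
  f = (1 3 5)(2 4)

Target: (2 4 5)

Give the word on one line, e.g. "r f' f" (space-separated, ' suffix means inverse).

  after r: (1 5 4 3)
  after f: (2 4 5)

r f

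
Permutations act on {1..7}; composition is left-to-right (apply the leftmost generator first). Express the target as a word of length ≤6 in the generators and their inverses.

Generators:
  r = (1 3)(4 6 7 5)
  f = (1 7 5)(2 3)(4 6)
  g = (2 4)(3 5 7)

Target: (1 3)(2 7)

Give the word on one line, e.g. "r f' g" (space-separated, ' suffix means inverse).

  after r: (1 3)(4 6 7 5)
  after f: (1 2 3 7)(5 6)
  after r: (1 2)(3 5 7)(4 6)
  after f: (1 3)(2 7)

r f r f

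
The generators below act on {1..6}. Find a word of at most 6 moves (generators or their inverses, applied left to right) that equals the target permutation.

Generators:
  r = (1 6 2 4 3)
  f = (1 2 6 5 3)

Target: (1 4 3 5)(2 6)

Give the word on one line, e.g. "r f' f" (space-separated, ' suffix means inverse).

  after r: (1 6 2 4 3)
  after r: (1 2 3 6 4)
  after r: (1 4 6 3 2)
  after f: (1 4 5 3 6)
  after f: (1 4 3 5)(2 6)

r r r f f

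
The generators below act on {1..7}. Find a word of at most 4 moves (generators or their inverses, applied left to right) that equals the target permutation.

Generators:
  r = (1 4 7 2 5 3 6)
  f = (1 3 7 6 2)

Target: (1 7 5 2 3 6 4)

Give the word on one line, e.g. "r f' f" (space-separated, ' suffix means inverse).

f' r'

  after f': (1 2 6 7 3)
  after r': (1 7 5 2 3 6 4)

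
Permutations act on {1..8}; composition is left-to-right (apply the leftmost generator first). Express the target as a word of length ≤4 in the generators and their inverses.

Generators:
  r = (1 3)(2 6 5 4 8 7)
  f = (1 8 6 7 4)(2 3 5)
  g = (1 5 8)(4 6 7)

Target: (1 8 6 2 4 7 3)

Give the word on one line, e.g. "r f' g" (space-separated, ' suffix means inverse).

  after r: (1 3)(2 6 5 4 8 7)
  after f: (1 5)(2 7 3 8 4 6)
  after g: (1 8 6 2 4 7 3)

r f g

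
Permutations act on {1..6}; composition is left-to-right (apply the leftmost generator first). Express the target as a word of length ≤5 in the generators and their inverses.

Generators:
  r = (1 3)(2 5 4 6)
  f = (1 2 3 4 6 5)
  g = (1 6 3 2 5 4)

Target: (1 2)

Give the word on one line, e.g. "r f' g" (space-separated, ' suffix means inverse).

f f g

  after f: (1 2 3 4 6 5)
  after f: (1 3 6)(2 4 5)
  after g: (1 2)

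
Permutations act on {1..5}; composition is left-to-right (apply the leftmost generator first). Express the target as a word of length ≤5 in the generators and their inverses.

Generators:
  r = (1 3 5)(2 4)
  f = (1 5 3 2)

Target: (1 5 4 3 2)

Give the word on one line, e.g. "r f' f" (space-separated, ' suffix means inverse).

  after r': (1 5 3)(2 4)
  after f: (1 3 5 2 4)
  after r': (4 5)
  after f: (1 5 4 3 2)

r' f r' f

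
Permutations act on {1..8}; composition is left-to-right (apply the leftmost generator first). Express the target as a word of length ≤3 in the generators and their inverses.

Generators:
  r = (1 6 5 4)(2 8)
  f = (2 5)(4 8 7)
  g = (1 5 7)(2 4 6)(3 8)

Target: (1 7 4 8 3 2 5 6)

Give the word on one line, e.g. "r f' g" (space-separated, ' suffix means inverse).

  after g': (1 7 5)(2 6 4)(3 8)
  after r: (1 7 4 8 3 2 5 6)

g' r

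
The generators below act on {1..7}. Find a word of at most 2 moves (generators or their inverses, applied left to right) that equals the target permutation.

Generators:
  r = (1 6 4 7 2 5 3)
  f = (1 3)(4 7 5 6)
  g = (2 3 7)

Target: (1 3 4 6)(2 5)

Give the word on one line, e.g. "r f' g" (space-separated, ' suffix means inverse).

g r'

  after g: (2 3 7)
  after r': (1 3 4 6)(2 5)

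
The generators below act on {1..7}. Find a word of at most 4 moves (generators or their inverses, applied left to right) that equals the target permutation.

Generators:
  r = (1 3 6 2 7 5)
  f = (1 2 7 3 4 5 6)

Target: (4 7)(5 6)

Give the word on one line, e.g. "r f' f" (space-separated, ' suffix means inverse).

r' r' f' f'

  after r': (1 5 7 2 6 3)
  after r': (1 7 6)(2 3 5)
  after f': (1 2 7 5)(3 4)
  after f': (4 7)(5 6)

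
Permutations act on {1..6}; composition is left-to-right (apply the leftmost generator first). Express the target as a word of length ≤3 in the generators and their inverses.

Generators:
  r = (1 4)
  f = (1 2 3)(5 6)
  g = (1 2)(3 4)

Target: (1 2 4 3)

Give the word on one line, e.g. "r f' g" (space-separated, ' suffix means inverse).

g' r

  after g': (1 2)(3 4)
  after r: (1 2 4 3)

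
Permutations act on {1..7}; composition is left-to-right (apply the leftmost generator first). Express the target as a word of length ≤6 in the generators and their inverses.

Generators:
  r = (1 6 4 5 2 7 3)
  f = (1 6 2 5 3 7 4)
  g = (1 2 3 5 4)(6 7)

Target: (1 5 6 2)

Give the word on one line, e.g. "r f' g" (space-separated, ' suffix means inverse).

g' f' r' r'

  after g': (1 4 5 3 2)(6 7)
  after f': (1 7)(2 4)(3 6)
  after r': (1 2 6 7 3)(4 5)
  after r': (1 5 6 2)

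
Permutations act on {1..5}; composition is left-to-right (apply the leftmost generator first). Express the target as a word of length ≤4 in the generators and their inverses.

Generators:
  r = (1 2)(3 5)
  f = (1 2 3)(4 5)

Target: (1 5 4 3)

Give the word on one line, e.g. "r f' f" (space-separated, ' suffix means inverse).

f' r'

  after f': (1 3 2)(4 5)
  after r': (1 5 4 3)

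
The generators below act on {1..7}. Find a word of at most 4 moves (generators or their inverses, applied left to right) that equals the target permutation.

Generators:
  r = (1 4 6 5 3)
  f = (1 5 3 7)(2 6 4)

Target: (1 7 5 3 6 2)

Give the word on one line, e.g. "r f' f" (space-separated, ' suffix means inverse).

f' r'

  after f': (1 7 3 5)(2 4 6)
  after r': (1 7 5 3 6 2)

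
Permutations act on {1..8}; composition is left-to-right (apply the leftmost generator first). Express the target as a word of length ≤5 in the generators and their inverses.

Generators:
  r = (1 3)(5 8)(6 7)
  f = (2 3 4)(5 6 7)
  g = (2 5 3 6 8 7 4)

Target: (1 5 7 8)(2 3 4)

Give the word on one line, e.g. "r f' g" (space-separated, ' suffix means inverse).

g' g' r' g'

  after g': (2 4 7 8 6 3 5)
  after g': (2 7 6 5 4 8 3)
  after r': (1 3 2 6 8)(4 5)
  after g': (1 5 7 8)(2 3 4)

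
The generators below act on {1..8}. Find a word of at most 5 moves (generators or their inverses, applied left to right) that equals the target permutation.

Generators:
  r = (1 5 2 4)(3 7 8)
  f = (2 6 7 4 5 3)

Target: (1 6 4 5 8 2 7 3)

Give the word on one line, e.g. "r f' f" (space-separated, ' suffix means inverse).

f' r r f r'

  after f': (2 3 5 4 7 6)
  after r: (1 5)(2 7 6 4 8 3)
  after r: (1 2 8 7 6)(3 4)
  after f: (1 6)(2 8 4)(3 5)
  after r': (1 6 4 5 8 2 7 3)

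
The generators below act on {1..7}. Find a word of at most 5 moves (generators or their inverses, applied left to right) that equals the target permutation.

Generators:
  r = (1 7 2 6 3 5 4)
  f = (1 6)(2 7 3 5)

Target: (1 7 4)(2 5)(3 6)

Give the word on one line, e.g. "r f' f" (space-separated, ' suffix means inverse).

f f r

  after f: (1 6)(2 7 3 5)
  after f: (2 3)(5 7)
  after r: (1 7 4)(2 5)(3 6)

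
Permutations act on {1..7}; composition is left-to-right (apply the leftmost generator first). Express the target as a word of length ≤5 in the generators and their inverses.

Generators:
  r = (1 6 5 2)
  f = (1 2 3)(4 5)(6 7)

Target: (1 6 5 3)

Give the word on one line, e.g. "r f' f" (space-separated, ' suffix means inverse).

r f f f f

  after r: (1 6 5 2)
  after f: (1 7 6 4 5 3)
  after f: (1 6 5)(2 3)
  after f: (1 7 6 4 5 2)
  after f: (1 6 5 3)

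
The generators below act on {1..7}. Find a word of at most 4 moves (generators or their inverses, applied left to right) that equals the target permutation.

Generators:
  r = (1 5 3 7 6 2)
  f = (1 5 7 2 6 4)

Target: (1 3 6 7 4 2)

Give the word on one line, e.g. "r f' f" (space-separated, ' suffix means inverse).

  after r: (1 5 3 7 6 2)
  after f: (1 7 4)(2 5 3)
  after r': (1 3 6 7 4 2)

r f r'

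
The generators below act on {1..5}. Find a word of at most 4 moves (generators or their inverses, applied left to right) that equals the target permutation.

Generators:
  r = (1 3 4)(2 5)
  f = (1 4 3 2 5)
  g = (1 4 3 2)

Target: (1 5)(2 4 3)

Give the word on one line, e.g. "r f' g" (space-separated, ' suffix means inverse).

r f' f' f'

  after r: (1 3 4)(2 5)
  after f': (1 4 5 3)
  after f': (2 3 5 4)
  after f': (1 5)(2 4 3)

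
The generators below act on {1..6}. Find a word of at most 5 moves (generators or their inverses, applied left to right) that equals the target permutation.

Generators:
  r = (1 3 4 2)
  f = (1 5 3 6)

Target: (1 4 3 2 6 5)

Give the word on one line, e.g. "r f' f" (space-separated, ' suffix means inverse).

f r f' r r

  after f: (1 5 3 6)
  after r: (1 5 4 2)(3 6)
  after f': (2 6 5 4)
  after r: (1 3 4)(2 6 5)
  after r: (1 4 3 2 6 5)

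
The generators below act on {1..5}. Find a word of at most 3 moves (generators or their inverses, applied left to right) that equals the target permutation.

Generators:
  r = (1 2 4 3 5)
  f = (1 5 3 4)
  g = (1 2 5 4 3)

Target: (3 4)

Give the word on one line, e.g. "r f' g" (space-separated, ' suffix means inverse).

  after r': (1 5 3 4 2)
  after g: (1 4 5)
  after f: (3 4)

r' g f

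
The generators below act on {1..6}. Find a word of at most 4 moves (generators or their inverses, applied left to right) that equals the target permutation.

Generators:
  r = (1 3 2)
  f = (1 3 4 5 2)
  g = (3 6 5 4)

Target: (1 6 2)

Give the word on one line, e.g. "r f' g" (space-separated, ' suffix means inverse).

g' r g

  after g': (3 4 5 6)
  after r: (1 3 4 5 6 2)
  after g: (1 6 2)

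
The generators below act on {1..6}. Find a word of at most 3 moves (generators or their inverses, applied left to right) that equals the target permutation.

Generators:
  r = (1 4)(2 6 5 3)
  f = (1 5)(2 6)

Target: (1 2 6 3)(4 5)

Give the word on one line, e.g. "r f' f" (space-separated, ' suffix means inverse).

  after f: (1 5)(2 6)
  after r': (1 6 3 5 4)
  after f: (1 2 6 3)(4 5)

f r' f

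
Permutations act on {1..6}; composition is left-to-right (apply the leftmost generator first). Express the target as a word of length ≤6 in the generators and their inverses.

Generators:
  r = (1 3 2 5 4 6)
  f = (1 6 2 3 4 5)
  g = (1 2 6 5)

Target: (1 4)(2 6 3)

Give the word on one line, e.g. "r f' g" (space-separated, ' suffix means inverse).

  after r': (1 6 4 5 2 3)
  after f: (1 2 4)(3 6 5)
  after f: (1 3 2 5 4 6)
  after g: (1 3 6 2)(4 5)
  after f: (1 4)(2 6 3)

r' f f g f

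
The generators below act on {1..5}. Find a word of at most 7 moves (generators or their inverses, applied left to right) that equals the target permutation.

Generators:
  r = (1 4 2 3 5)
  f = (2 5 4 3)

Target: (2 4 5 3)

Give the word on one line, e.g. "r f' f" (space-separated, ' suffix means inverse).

f' r' f r' f'

  after f': (2 3 4 5)
  after r': (1 5 4 3)
  after f: (1 4 2 5 3)
  after r': (2 3 5)
  after f': (2 4 5 3)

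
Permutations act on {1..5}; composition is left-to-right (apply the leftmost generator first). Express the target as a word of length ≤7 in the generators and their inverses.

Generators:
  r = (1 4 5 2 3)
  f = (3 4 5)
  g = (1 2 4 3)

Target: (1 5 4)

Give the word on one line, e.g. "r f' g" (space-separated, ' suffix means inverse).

f g' f g' r'

  after f: (3 4 5)
  after g': (1 3 2)(4 5)
  after f: (1 4 3 2)
  after g': (1 2 3)
  after r': (1 5 4)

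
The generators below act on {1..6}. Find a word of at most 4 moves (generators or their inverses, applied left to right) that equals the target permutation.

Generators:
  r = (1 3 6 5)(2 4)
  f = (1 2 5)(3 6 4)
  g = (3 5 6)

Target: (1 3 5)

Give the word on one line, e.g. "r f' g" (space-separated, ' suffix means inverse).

  after r': (1 5 6 3)(2 4)
  after g: (1 6 5 3)(2 4)
  after r': (1 3 5)

r' g r'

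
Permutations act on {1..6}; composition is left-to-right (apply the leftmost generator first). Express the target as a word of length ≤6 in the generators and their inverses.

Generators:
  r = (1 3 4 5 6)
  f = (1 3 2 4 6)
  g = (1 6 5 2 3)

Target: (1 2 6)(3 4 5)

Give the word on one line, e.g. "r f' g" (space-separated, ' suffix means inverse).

r' g f' g

  after r': (1 6 5 4 3)
  after g: (1 5 4)(2 3 6)
  after f': (1 5 2)(3 4 6)
  after g: (1 2 6)(3 4 5)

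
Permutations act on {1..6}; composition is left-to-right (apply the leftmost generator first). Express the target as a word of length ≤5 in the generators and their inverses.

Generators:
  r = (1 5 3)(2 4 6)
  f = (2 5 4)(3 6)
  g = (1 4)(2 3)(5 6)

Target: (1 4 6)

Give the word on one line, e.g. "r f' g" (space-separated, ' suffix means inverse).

r' g f'

  after r': (1 3 5)(2 6 4)
  after g: (1 2 5 4 3 6)
  after f': (1 4 6)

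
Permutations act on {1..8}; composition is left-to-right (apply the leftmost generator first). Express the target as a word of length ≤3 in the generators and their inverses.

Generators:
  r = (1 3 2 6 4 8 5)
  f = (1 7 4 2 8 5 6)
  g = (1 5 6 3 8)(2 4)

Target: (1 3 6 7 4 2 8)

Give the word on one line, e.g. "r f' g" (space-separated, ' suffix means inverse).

g' g' f

  after g': (1 8 3 6 5)(2 4)
  after g': (1 3 5 8 6)
  after f: (1 3 6 7 4 2 8)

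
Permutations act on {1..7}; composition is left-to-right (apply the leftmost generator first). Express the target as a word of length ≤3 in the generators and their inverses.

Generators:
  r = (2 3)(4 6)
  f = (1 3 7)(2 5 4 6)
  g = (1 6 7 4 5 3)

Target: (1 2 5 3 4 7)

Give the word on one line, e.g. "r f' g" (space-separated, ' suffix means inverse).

  after f: (1 3 7)(2 5 4 6)
  after g': (1 5 7 3 6 2 4)
  after f': (1 2 5 3 4 7)

f g' f'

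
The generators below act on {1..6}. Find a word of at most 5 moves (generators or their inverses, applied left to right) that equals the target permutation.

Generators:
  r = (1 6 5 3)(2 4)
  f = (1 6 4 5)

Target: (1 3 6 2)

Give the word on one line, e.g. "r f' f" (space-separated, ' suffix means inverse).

  after r: (1 6 5 3)(2 4)
  after f': (2 6 4)(3 5)
  after r': (1 3 6 2)

r f' r'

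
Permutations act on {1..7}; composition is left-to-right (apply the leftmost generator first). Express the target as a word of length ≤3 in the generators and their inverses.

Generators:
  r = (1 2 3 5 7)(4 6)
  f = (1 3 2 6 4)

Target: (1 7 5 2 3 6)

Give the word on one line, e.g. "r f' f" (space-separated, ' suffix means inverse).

  after r': (1 7 5 3 2)(4 6)
  after f: (1 7 5 2 3 6)

r' f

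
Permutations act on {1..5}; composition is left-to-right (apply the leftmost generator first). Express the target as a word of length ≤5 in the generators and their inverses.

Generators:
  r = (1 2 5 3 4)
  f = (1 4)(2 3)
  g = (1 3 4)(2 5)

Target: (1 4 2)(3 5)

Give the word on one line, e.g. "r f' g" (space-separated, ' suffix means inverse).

  after f': (1 4)(2 3)
  after r: (2 4)(3 5)
  after f: (1 4 3 5 2)
  after r': (1 3 2 4 5)
  after g: (1 4 2)(3 5)

f' r f r' g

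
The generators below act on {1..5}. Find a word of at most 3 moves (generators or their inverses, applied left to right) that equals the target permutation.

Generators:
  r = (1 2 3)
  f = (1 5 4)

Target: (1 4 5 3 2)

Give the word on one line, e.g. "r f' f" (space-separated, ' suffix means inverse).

  after f': (1 4 5)
  after r': (1 4 5 3 2)

f' r'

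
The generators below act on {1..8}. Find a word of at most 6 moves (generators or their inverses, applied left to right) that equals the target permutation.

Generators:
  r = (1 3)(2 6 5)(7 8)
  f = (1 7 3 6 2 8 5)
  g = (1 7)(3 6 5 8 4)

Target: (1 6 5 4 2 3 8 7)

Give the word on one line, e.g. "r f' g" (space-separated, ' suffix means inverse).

  after f': (1 5 8 2 6 3 7)
  after g: (1 8 2 5 4 3)
  after f: (1 5 4 6 2)(3 7)
  after r': (1 6 5 4 2 3 8 7)

f' g f r'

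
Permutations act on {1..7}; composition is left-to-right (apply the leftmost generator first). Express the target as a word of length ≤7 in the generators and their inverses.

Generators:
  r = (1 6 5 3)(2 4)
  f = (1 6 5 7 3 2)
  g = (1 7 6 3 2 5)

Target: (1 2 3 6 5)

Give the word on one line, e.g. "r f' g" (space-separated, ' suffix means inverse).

r' g r f r'

  after r': (1 3 5 6)(2 4)
  after g: (1 2 4 5 3)(6 7)
  after r: (1 4 3 6 7 5)
  after f: (1 4 2)(3 5 6)
  after r': (1 2 3 6 5)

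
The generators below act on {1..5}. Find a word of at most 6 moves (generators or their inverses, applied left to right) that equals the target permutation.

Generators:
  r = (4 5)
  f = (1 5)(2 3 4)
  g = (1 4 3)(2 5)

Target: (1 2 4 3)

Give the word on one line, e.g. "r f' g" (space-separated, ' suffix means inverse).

  after r': (4 5)
  after f: (1 5 2 3 4)
  after r': (1 4)(2 3 5)
  after r': (1 5 2 3 4)
  after g': (1 2 4 3)

r' f r' r' g'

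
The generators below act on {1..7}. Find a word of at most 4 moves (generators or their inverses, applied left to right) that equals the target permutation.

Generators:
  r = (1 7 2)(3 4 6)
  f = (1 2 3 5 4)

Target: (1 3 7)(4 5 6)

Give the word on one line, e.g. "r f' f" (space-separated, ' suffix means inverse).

  after f': (1 4 5 3 2)
  after r': (1 3 7)(4 5 6)

f' r'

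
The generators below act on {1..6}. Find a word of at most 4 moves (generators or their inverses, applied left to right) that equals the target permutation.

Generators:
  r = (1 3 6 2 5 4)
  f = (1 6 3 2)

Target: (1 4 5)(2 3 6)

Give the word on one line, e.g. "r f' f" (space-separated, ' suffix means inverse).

r' f

  after r': (1 4 5 2 6 3)
  after f: (1 4 5)(2 3 6)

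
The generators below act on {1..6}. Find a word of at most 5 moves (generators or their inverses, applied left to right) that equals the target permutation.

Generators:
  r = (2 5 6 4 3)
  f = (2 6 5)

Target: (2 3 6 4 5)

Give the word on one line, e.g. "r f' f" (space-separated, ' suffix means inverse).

f' f' r r f'

  after f': (2 5 6)
  after f': (2 6 5)
  after r: (2 4 3)
  after r: (2 3 5 6 4)
  after f': (2 3 6 4 5)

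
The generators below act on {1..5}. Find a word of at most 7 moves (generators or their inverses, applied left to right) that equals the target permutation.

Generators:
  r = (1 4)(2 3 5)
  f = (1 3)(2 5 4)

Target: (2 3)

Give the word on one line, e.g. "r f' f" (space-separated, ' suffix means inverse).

f r' r' f r'

  after f: (1 3)(2 5 4)
  after r': (1 2 3 4 5)
  after r': (1 5 4 3)
  after f: (1 4)(2 5)
  after r': (2 3)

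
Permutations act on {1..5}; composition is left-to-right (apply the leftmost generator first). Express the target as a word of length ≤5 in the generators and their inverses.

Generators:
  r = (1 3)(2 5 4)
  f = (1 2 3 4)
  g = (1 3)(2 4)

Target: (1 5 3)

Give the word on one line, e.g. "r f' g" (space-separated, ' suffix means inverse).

f r' g' r f

  after f: (1 2 3 4)
  after r': (1 4 3 5 2)
  after g': (1 2 3 5 4)
  after r: (1 5 2)(3 4)
  after f: (1 5 3)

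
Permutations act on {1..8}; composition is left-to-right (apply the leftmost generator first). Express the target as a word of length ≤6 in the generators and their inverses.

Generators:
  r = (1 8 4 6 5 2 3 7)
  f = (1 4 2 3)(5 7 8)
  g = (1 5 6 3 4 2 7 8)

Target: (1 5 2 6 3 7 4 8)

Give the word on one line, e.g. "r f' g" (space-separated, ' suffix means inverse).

  after g: (1 5 6 3 4 2 7 8)
  after r': (1 6 2 3 8 7)(4 5)
  after g: (1 3)(2 4 6 7 5)
  after r: (1 7 2 6)(3 8 4 5)
  after f': (1 5 2 6 3 7 4 8)

g r' g r f'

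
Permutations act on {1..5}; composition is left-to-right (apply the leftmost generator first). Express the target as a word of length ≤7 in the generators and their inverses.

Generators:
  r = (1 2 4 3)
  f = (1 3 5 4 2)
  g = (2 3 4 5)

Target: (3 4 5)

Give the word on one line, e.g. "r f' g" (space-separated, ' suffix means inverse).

r f' r' r' g

  after r: (1 2 4 3)
  after f': (1 4)(2 5 3)
  after r': (1 2 5 4 3)
  after r': (2 5)
  after g: (3 4 5)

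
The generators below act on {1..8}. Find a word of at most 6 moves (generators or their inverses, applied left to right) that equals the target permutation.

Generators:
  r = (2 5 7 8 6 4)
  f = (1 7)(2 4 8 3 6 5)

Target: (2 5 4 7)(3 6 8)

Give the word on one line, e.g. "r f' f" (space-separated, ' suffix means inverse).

f' f' r f' f'

  after f': (1 7)(2 5 6 3 8 4)
  after f': (2 6 8)(3 4 5)
  after r: (2 4 7 8 5 3)
  after f': (1 7 4)(3 5 8 6)
  after f': (2 5 4 7)(3 6 8)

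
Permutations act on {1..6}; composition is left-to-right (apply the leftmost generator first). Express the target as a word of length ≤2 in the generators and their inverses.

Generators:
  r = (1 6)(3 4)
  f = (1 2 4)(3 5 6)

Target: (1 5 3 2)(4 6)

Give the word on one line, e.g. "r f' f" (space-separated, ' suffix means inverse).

r' f'

  after r': (1 6)(3 4)
  after f': (1 5 3 2)(4 6)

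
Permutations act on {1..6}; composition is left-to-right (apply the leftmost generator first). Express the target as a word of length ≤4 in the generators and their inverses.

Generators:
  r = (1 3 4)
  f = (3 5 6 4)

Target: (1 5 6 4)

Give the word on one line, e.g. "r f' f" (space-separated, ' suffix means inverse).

  after r: (1 3 4)
  after f': (1 4)(3 6 5)
  after f': (1 6 3 5 4)
  after f': (1 5 6 4)

r f' f' f'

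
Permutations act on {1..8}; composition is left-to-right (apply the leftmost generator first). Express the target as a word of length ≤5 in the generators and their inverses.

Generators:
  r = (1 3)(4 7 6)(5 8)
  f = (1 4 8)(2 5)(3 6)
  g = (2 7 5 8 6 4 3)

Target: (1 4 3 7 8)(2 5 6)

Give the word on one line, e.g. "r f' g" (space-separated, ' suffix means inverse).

  after f': (1 8 4)(2 5)(3 6)
  after g: (1 6 2 8 3 4)(5 7)
  after r: (1 4 3 7 8)(2 5 6)

f' g r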